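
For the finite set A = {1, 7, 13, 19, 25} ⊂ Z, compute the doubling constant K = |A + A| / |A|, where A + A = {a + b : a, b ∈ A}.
K = |A + A| / |A| = 9/5

Enumerate A + A = {a + b : a, b ∈ A}. With |A| = 5, there are |A|^2 = 25 ordered sum pairs; collecting distinct values, A + A = {2, 8, 14, 20, 26, 32, 38, 44, 50}, so |A + A| = 9. Thus K = 9/5. Here |A + A| = 2|A| − 1 = 9, the minimum possible — so K = 9/5 is minimal, which holds iff A is an arithmetic progression.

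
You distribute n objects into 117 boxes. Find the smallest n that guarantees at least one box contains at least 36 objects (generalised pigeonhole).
n = (36 − 1)·117 + 1 = 4096

By the generalised pigeonhole principle, to guarantee some box contains ≥ r objects we need more than (r − 1) · k objects total. Threshold: n = (r − 1) · k + 1. With r = 36 and k = 117: n = 35 · 117 + 1 = 4095 + 1 = 4096. For n = 4095 = 35 · 117, we can put exactly 35 objects in every box, avoiding 36 in any single one — so 4096 is tight.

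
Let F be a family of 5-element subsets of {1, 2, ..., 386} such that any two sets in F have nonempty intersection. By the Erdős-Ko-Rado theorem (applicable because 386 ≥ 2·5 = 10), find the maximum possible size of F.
max |F| = C(385, 4) = 901244960

The Erdős-Ko-Rado theorem states: for n ≥ 2k, an intersecting family of k-subsets of an n-element set has size at most C(n − 1, k − 1), with equality for 'star' families {A ⊆ [n] : |A| = k, i ∈ A} (fix an element i). For n = 386, k = 5: C(385, 4) = 901244960.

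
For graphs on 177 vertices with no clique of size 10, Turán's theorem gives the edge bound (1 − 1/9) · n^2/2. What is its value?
Turán density bound = (8/9) · 177^2/2 = 13924

Turán's theorem: ex(n, K_{r+1}) is achieved by the complete r-partite Turán graph T(n, r) with parts as balanced as possible, and is at most (1 − 1/r) · n^2/2. For r = 9, n = 177: the density bound is (8/9) · 31329/2 = 13924. The integer-valued extremum is e(T(177, 9)) = 13923, which is strictly less than the density bound 13924 since 9 ∤ 177 (the parts of T(177, 9) cannot all be equal).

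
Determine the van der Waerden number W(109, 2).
W(109, 2) = 109 + 1 = 110

A 2-term AP is any pair of integers, so a monochromatic 2-AP exists iff some colour is used at least twice. With 109 colours, the colouring i ↦ i on {1, ..., 109} uses each colour once, avoiding any monochromatic pair, so W(109, 2) > 109. For {1, ..., 110}, pigeonhole forces two integers of the same colour, which form a monochromatic 2-AP. Hence W(109, 2) = 110.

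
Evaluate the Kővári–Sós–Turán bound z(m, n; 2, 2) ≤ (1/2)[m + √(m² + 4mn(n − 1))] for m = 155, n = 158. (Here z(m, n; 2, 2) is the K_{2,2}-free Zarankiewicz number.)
z(155, 158; 2, 2) ≤ (1/2)[155 + √(155² + 4·155·158·157)] = (1/2)[155 + √15403745] = 2039.8803

Kővári–Sós–Turán: let r_1, ..., r_155 be the row sums and z = Σ r_i the total number of 1s. Each pair of columns can share at most one row with both entries 1 (else a 2×2 all-ones block appears), so Σ_i C(r_i, 2) ≤ C(158, 2) = 12403. By convexity Σ_i C(r_i, 2) ≥ 155·C(z/155, 2) = z(z − 155)/(2·155), giving z² − 155z − 155·158·157 ≤ 0 and hence z ≤ (1/2)[155 + √(24025 + 4·3844930)] = (1/2)[155 + √15403745] ≈ (1/2)(155 + 3924.7605) = 2039.8803.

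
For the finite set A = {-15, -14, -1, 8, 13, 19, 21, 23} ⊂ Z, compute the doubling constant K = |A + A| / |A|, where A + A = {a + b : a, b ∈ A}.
K = |A + A| / |A| = 33/8

Enumerate A + A = {a + b : a, b ∈ A}. With |A| = 8, there are |A|^2 = 64 ordered sum pairs; collecting distinct values, A + A = {-30, -29, -28, -16, -15, -7, -6, -2, -1, 4, 5, 6, 7, 8, 9, 12, 16, 18, 20, 21, 22, 26, 27, 29, 31, 32, 34, 36, 38, 40, 42, 44, 46}, so |A + A| = 33. Thus K = 33/8. For comparison, the minimum possible |A + A| over all 8-element sets is 2·8 − 1 = 15 (so min K = 15/8), attained only by arithmetic progressions.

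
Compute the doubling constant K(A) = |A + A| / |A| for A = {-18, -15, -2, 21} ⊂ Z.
K = |A + A| / |A| = 10/4 = 5/2

Enumerate A + A = {a + b : a, b ∈ A}. With |A| = 4, there are |A|^2 = 16 ordered sum pairs; collecting distinct values, A + A = {-36, -33, -30, -20, -17, -4, 3, 6, 19, 42}, so |A + A| = 10. Thus K = 10/4 = 5/2. For comparison, the minimum possible |A + A| over all 4-element sets is 2·4 − 1 = 7 (so min K = 7/4), attained only by arithmetic progressions.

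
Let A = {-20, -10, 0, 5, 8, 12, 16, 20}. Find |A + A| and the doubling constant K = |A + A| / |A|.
K = |A + A| / |A| = 28/8 = 7/2

Enumerate A + A = {a + b : a, b ∈ A}. With |A| = 8, there are |A|^2 = 64 ordered sum pairs; collecting distinct values, A + A = {-40, -30, -20, -15, -12, -10, -8, -5, -4, -2, 0, 2, 5, 6, 8, 10, 12, 13, 16, 17, 20, 21, 24, 25, 28, 32, 36, 40}, so |A + A| = 28. Thus K = 28/8 = 7/2. For comparison, the minimum possible |A + A| over all 8-element sets is 2·8 − 1 = 15 (so min K = 15/8), attained only by arithmetic progressions.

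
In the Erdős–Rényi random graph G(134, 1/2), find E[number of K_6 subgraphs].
E[# K_6] = C(134, 6) · (1/2)^C(6, 2) = 7177979809 / 2^15 ≈ 219054.559601

For each 6-subset S of vertices (there are C(134, 6) = 7177979809 such S), let X_S = 1 if S induces a K_6 (all C(6, 2) = 15 edges present). Then P(X_S = 1) = (1/2)^15 = 1/32768. By linearity of expectation, E[# K_6] = C(134, 6) · (1/2)^15 = 7177979809 / 32768 ≈ 219054.559601.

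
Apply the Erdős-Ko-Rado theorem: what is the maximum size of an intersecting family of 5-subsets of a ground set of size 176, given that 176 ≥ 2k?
max |F| = C(175, 4) = 37752925

Erdős-Ko-Rado (1961): when n ≥ 2k, max |F| = C(n−1, k−1). The bound is attained by the star {A : i ∈ A} for any fixed i ∈ [n]. Here C(176−1, 5−1) = C(175, 4) = 37752925.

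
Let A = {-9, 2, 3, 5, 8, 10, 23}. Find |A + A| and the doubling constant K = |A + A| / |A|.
K = |A + A| / |A| = 26/7

Enumerate A + A = {a + b : a, b ∈ A}. With |A| = 7, there are |A|^2 = 49 ordered sum pairs; collecting distinct values, A + A = {-18, -7, -6, -4, -1, 1, 4, 5, 6, 7, 8, 10, 11, 12, 13, 14, 15, 16, 18, 20, 25, 26, 28, 31, 33, 46}, so |A + A| = 26. Thus K = 26/7. For comparison, the minimum possible |A + A| over all 7-element sets is 2·7 − 1 = 13 (so min K = 13/7), attained only by arithmetic progressions.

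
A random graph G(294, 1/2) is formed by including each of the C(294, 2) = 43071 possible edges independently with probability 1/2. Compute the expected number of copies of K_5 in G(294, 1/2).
E[# K_5] = C(294, 5) · (1/2)^C(5, 2) = 17689173558 / 2^10 = 8844586779/512 ≈ 17274583.552734

For each 5-subset S of vertices (there are C(294, 5) = 17689173558 such S), let X_S = 1 if S induces a K_5 (all C(5, 2) = 10 edges present). Then P(X_S = 1) = (1/2)^10 = 1/1024. By linearity of expectation, E[# K_5] = C(294, 5) · (1/2)^10 = 17689173558 / 1024 = 8844586779/512 ≈ 17274583.552734.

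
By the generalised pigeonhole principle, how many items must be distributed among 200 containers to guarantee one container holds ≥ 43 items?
n = (43 − 1)·200 + 1 = 8401

By the generalised pigeonhole principle, to guarantee some box contains ≥ r objects we need more than (r − 1) · k objects total. Threshold: n = (r − 1) · k + 1. With r = 43 and k = 200: n = 42 · 200 + 1 = 8400 + 1 = 8401. For n = 8400 = 42 · 200, we can put exactly 42 objects in every box, avoiding 43 in any single one — so 8401 is tight.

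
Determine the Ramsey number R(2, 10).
R(2, 10) = 10

R(2, k) = k for all k ≥ 2: in a 2-colouring of K_k, either some edge is red (a red K_2) or all edges are blue (a blue K_k). And K_{9} coloured all-blue has no blue K_10, so R(2, 10) > 9. Hence R(2, 10) = 10.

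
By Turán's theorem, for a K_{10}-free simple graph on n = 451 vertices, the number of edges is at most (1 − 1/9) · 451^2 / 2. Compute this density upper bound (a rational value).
Turán density bound = (8/9) · 451^2/2 = 813604/9 ≈ 90400.4444

Turán's theorem: ex(n, K_{r+1}) is achieved by the complete r-partite Turán graph T(n, r) with parts as balanced as possible, and is at most (1 − 1/r) · n^2/2. For r = 9, n = 451: the density bound is (8/9) · 203401/2 = 813604/9 ≈ 90400.4444. The integer-valued extremum is e(T(451, 9)) = 90400, which is strictly less than the density bound 813604/9 since 9 ∤ 451 (the parts of T(451, 9) cannot all be equal).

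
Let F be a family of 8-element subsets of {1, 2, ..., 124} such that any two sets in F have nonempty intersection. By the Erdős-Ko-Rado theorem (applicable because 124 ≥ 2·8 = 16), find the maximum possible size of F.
max |F| = C(123, 7) = 71025753942

Erdős-Ko-Rado (1961): when n ≥ 2k, max |F| = C(n−1, k−1). The bound is attained by the star {A : i ∈ A} for any fixed i ∈ [n]. Here C(124−1, 8−1) = C(123, 7) = 71025753942.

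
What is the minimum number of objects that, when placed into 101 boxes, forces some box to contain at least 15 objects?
n = (15 − 1)·101 + 1 = 1415

By the generalised pigeonhole principle, to guarantee some box contains ≥ r objects we need more than (r − 1) · k objects total. Threshold: n = (r − 1) · k + 1. With r = 15 and k = 101: n = 14 · 101 + 1 = 1414 + 1 = 1415. For n = 1414 = 14 · 101, we can put exactly 14 objects in every box, avoiding 15 in any single one — so 1415 is tight.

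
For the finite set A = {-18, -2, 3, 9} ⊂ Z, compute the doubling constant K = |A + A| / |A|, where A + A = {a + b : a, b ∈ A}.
K = |A + A| / |A| = 10/4 = 5/2

Enumerate A + A = {a + b : a, b ∈ A}. With |A| = 4, there are |A|^2 = 16 ordered sum pairs; collecting distinct values, A + A = {-36, -20, -15, -9, -4, 1, 6, 7, 12, 18}, so |A + A| = 10. Thus K = 10/4 = 5/2. For comparison, the minimum possible |A + A| over all 4-element sets is 2·4 − 1 = 7 (so min K = 7/4), attained only by arithmetic progressions.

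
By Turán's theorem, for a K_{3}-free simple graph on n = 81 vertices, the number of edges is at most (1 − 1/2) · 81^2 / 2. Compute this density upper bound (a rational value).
Turán density bound = (1/2) · 81^2/2 = 6561/4 ≈ 1640.25

Turán's theorem: ex(n, K_{r+1}) is achieved by the complete r-partite Turán graph T(n, r) with parts as balanced as possible, and is at most (1 − 1/r) · n^2/2. For r = 2, n = 81: the density bound is (1/2) · 6561/2 = 6561/4 ≈ 1640.25. The integer-valued extremum is e(T(81, 2)) = 1640, which is strictly less than the density bound 6561/4 since 2 ∤ 81 (the parts of T(81, 2) cannot all be equal).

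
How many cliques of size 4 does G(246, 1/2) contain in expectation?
E[# K_4] = C(246, 4) · (1/2)^C(4, 2) = 148897035 / 2^6 = 2326516.171875

For each 4-subset S of vertices (there are C(246, 4) = 148897035 such S), let X_S = 1 if S induces a K_4 (all C(4, 2) = 6 edges present). Then P(X_S = 1) = (1/2)^6 = 1/64. By linearity of expectation, E[# K_4] = C(246, 4) · (1/2)^6 = 148897035 / 64 = 2326516.171875.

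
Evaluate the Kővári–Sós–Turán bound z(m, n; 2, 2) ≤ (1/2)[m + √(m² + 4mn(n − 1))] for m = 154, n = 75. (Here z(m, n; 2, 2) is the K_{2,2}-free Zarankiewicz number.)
z(154, 75; 2, 2) ≤ (1/2)[154 + √(154² + 4·154·75·74)] = (1/2)[154 + √3442516] = 1004.7009

Kővári–Sós–Turán: let r_1, ..., r_154 be the row sums and z = Σ r_i the total number of 1s. Each pair of columns can share at most one row with both entries 1 (else a 2×2 all-ones block appears), so Σ_i C(r_i, 2) ≤ C(75, 2) = 2775. By convexity Σ_i C(r_i, 2) ≥ 154·C(z/154, 2) = z(z − 154)/(2·154), giving z² − 154z − 154·75·74 ≤ 0 and hence z ≤ (1/2)[154 + √(23716 + 4·854700)] = (1/2)[154 + √3442516] ≈ (1/2)(154 + 1855.4018) = 1004.7009.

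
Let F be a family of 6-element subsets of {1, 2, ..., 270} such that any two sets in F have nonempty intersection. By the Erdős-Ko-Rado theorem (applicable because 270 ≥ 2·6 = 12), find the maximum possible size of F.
max |F| = C(269, 5) = 11306927303

Erdős-Ko-Rado (1961): when n ≥ 2k, max |F| = C(n−1, k−1). The bound is attained by the star {A : i ∈ A} for any fixed i ∈ [n]. Here C(270−1, 6−1) = C(269, 5) = 11306927303.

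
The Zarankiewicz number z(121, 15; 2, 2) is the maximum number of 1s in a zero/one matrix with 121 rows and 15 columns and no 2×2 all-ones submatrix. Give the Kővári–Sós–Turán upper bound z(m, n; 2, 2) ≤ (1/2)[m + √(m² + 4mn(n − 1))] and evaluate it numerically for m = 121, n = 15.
z(121, 15; 2, 2) ≤ (1/2)[121 + √(121² + 4·121·15·14)] = (1/2)[121 + √116281] = 231

Kővári–Sós–Turán: let r_1, ..., r_121 be the row sums and z = Σ r_i the total number of 1s. Each pair of columns can share at most one row with both entries 1 (else a 2×2 all-ones block appears), so Σ_i C(r_i, 2) ≤ C(15, 2) = 105. By convexity Σ_i C(r_i, 2) ≥ 121·C(z/121, 2) = z(z − 121)/(2·121), giving z² − 121z − 121·15·14 ≤ 0 and hence z ≤ (1/2)[121 + √(14641 + 4·25410)] = (1/2)[121 + √116281] ≈ (1/2)(121 + 341) = 231.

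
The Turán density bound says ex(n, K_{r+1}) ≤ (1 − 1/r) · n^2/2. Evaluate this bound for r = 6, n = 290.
Turán density bound = (5/6) · 290^2/2 = 105125/3 ≈ 35041.6667

Turán's theorem: ex(n, K_{r+1}) is achieved by the complete r-partite Turán graph T(n, r) with parts as balanced as possible, and is at most (1 − 1/r) · n^2/2. For r = 6, n = 290: the density bound is (5/6) · 84100/2 = 105125/3 ≈ 35041.6667. The integer-valued extremum is e(T(290, 6)) = 35041, which is strictly less than the density bound 105125/3 since 6 ∤ 290 (the parts of T(290, 6) cannot all be equal).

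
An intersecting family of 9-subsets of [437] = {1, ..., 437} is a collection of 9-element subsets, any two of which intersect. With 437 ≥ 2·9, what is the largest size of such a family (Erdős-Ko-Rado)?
max |F| = C(436, 8) = 30361247588490390

Erdős-Ko-Rado (1961): when n ≥ 2k, max |F| = C(n−1, k−1). The bound is attained by the star {A : i ∈ A} for any fixed i ∈ [n]. Here C(437−1, 9−1) = C(436, 8) = 30361247588490390.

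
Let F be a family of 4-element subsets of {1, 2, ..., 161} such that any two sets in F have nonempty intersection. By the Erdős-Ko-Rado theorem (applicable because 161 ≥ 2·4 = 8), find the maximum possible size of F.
max |F| = C(160, 3) = 669920

Erdős-Ko-Rado (1961): when n ≥ 2k, max |F| = C(n−1, k−1). The bound is attained by the star {A : i ∈ A} for any fixed i ∈ [n]. Here C(161−1, 4−1) = C(160, 3) = 669920.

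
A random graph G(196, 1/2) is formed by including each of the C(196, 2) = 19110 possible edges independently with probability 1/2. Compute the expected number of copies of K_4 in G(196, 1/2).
E[# K_4] = C(196, 4) · (1/2)^C(4, 2) = 59626385 / 2^6 = 931662.265625

For each 4-subset S of vertices (there are C(196, 4) = 59626385 such S), let X_S = 1 if S induces a K_4 (all C(4, 2) = 6 edges present). Then P(X_S = 1) = (1/2)^6 = 1/64. By linearity of expectation, E[# K_4] = C(196, 4) · (1/2)^6 = 59626385 / 64 = 931662.265625.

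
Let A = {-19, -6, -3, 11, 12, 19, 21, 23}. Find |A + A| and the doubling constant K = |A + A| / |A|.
K = |A + A| / |A| = 35/8

Enumerate A + A = {a + b : a, b ∈ A}. With |A| = 8, there are |A|^2 = 64 ordered sum pairs; collecting distinct values, A + A = {-38, -25, -22, -12, -9, -8, -7, -6, 0, 2, 4, 5, 6, 8, 9, 13, 15, 16, 17, 18, 20, 22, 23, 24, 30, 31, 32, 33, 34, 35, 38, 40, 42, 44, 46}, so |A + A| = 35. Thus K = 35/8. For comparison, the minimum possible |A + A| over all 8-element sets is 2·8 − 1 = 15 (so min K = 15/8), attained only by arithmetic progressions.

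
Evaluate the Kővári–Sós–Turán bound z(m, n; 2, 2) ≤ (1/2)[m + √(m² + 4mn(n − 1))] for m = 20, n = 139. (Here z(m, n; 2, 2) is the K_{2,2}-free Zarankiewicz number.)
z(20, 139; 2, 2) ≤ (1/2)[20 + √(20² + 4·20·139·138)] = (1/2)[20 + √1534960] = 629.4675

Kővári–Sós–Turán: let r_1, ..., r_20 be the row sums and z = Σ r_i the total number of 1s. Each pair of columns can share at most one row with both entries 1 (else a 2×2 all-ones block appears), so Σ_i C(r_i, 2) ≤ C(139, 2) = 9591. By convexity Σ_i C(r_i, 2) ≥ 20·C(z/20, 2) = z(z − 20)/(2·20), giving z² − 20z − 20·139·138 ≤ 0 and hence z ≤ (1/2)[20 + √(400 + 4·383640)] = (1/2)[20 + √1534960] ≈ (1/2)(20 + 1238.935) = 629.4675.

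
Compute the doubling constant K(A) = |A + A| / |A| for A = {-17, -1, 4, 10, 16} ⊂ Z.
K = |A + A| / |A| = 14/5

Enumerate A + A = {a + b : a, b ∈ A}. With |A| = 5, there are |A|^2 = 25 ordered sum pairs; collecting distinct values, A + A = {-34, -18, -13, -7, -2, -1, 3, 8, 9, 14, 15, 20, 26, 32}, so |A + A| = 14. Thus K = 14/5. For comparison, the minimum possible |A + A| over all 5-element sets is 2·5 − 1 = 9 (so min K = 9/5), attained only by arithmetic progressions.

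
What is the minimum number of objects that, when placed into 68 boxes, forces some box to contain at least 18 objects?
n = (18 − 1)·68 + 1 = 1157

By the generalised pigeonhole principle, to guarantee some box contains ≥ r objects we need more than (r − 1) · k objects total. Threshold: n = (r − 1) · k + 1. With r = 18 and k = 68: n = 17 · 68 + 1 = 1156 + 1 = 1157. For n = 1156 = 17 · 68, we can put exactly 17 objects in every box, avoiding 18 in any single one — so 1157 is tight.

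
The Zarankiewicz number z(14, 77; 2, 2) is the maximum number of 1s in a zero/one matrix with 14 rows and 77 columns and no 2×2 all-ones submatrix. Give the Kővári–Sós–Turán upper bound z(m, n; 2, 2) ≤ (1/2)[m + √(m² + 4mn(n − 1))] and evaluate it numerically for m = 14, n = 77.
z(14, 77; 2, 2) ≤ (1/2)[14 + √(14² + 4·14·77·76)] = (1/2)[14 + √327908] = 293.3163

Kővári–Sós–Turán: let r_1, ..., r_14 be the row sums and z = Σ r_i the total number of 1s. Each pair of columns can share at most one row with both entries 1 (else a 2×2 all-ones block appears), so Σ_i C(r_i, 2) ≤ C(77, 2) = 2926. By convexity Σ_i C(r_i, 2) ≥ 14·C(z/14, 2) = z(z − 14)/(2·14), giving z² − 14z − 14·77·76 ≤ 0 and hence z ≤ (1/2)[14 + √(196 + 4·81928)] = (1/2)[14 + √327908] ≈ (1/2)(14 + 572.6325) = 293.3163.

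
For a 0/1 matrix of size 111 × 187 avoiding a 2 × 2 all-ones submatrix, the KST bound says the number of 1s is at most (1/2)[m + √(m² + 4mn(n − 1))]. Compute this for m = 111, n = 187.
z(111, 187; 2, 2) ≤ (1/2)[111 + √(111² + 4·111·187·186)] = (1/2)[111 + √15455529] = 2021.176

Kővári–Sós–Turán: let r_1, ..., r_111 be the row sums and z = Σ r_i the total number of 1s. Each pair of columns can share at most one row with both entries 1 (else a 2×2 all-ones block appears), so Σ_i C(r_i, 2) ≤ C(187, 2) = 17391. By convexity Σ_i C(r_i, 2) ≥ 111·C(z/111, 2) = z(z − 111)/(2·111), giving z² − 111z − 111·187·186 ≤ 0 and hence z ≤ (1/2)[111 + √(12321 + 4·3860802)] = (1/2)[111 + √15455529] ≈ (1/2)(111 + 3931.3521) = 2021.176.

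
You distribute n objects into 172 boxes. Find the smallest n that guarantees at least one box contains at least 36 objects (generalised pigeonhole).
n = (36 − 1)·172 + 1 = 6021

By the generalised pigeonhole principle, to guarantee some box contains ≥ r objects we need more than (r − 1) · k objects total. Threshold: n = (r − 1) · k + 1. With r = 36 and k = 172: n = 35 · 172 + 1 = 6020 + 1 = 6021. For n = 6020 = 35 · 172, we can put exactly 35 objects in every box, avoiding 36 in any single one — so 6021 is tight.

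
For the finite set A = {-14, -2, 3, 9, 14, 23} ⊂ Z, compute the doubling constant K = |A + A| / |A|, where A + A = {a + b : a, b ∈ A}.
K = |A + A| / |A| = 20/6 = 10/3

Enumerate A + A = {a + b : a, b ∈ A}. With |A| = 6, there are |A|^2 = 36 ordered sum pairs; collecting distinct values, A + A = {-28, -16, -11, -5, -4, 0, 1, 6, 7, 9, 12, 17, 18, 21, 23, 26, 28, 32, 37, 46}, so |A + A| = 20. Thus K = 20/6 = 10/3. For comparison, the minimum possible |A + A| over all 6-element sets is 2·6 − 1 = 11 (so min K = 11/6), attained only by arithmetic progressions.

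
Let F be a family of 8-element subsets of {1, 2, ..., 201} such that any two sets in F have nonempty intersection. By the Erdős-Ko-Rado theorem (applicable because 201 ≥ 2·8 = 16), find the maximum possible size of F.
max |F| = C(200, 7) = 2283896214600

Erdős-Ko-Rado (1961): when n ≥ 2k, max |F| = C(n−1, k−1). The bound is attained by the star {A : i ∈ A} for any fixed i ∈ [n]. Here C(201−1, 8−1) = C(200, 7) = 2283896214600.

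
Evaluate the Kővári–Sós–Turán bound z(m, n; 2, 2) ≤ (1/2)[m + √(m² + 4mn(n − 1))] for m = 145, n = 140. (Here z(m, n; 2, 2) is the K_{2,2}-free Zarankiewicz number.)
z(145, 140; 2, 2) ≤ (1/2)[145 + √(145² + 4·145·140·139)] = (1/2)[145 + √11307825] = 1753.8555

Kővári–Sós–Turán: let r_1, ..., r_145 be the row sums and z = Σ r_i the total number of 1s. Each pair of columns can share at most one row with both entries 1 (else a 2×2 all-ones block appears), so Σ_i C(r_i, 2) ≤ C(140, 2) = 9730. By convexity Σ_i C(r_i, 2) ≥ 145·C(z/145, 2) = z(z − 145)/(2·145), giving z² − 145z − 145·140·139 ≤ 0 and hence z ≤ (1/2)[145 + √(21025 + 4·2821700)] = (1/2)[145 + √11307825] ≈ (1/2)(145 + 3362.711) = 1753.8555.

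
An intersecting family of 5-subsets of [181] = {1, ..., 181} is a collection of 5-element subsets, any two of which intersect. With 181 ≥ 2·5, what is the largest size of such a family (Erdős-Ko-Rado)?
max |F| = C(180, 4) = 42296805

Erdős-Ko-Rado (1961): when n ≥ 2k, max |F| = C(n−1, k−1). The bound is attained by the star {A : i ∈ A} for any fixed i ∈ [n]. Here C(181−1, 5−1) = C(180, 4) = 42296805.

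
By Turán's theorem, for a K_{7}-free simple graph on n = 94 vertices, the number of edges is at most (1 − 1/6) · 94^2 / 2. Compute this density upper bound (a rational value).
Turán density bound = (5/6) · 94^2/2 = 11045/3 ≈ 3681.6667

Turán's theorem: ex(n, K_{r+1}) is achieved by the complete r-partite Turán graph T(n, r) with parts as balanced as possible, and is at most (1 − 1/r) · n^2/2. For r = 6, n = 94: the density bound is (5/6) · 8836/2 = 11045/3 ≈ 3681.6667. The integer-valued extremum is e(T(94, 6)) = 3681, which is strictly less than the density bound 11045/3 since 6 ∤ 94 (the parts of T(94, 6) cannot all be equal).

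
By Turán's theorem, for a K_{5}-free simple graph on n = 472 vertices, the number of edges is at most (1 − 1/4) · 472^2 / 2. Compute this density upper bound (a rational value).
Turán density bound = (3/4) · 472^2/2 = 83544

Turán's theorem: ex(n, K_{r+1}) is achieved by the complete r-partite Turán graph T(n, r) with parts as balanced as possible, and is at most (1 − 1/r) · n^2/2. For r = 4, n = 472: the density bound is (3/4) · 222784/2 = 83544. Since 4 ∣ 472, the Turán graph T(472, 4) has parts of equal size 118, and its edge count e(T(472, 4)) = 83544 attains the density bound exactly.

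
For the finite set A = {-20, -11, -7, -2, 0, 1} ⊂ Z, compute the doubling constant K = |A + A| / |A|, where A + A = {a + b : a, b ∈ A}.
K = |A + A| / |A| = 20/6 = 10/3

Enumerate A + A = {a + b : a, b ∈ A}. With |A| = 6, there are |A|^2 = 36 ordered sum pairs; collecting distinct values, A + A = {-40, -31, -27, -22, -20, -19, -18, -14, -13, -11, -10, -9, -7, -6, -4, -2, -1, 0, 1, 2}, so |A + A| = 20. Thus K = 20/6 = 10/3. For comparison, the minimum possible |A + A| over all 6-element sets is 2·6 − 1 = 11 (so min K = 11/6), attained only by arithmetic progressions.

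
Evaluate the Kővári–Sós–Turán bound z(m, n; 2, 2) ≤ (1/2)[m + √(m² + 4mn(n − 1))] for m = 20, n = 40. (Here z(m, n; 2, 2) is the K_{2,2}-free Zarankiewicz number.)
z(20, 40; 2, 2) ≤ (1/2)[20 + √(20² + 4·20·40·39)] = (1/2)[20 + √125200] = 186.9181

Kővári–Sós–Turán: let r_1, ..., r_20 be the row sums and z = Σ r_i the total number of 1s. Each pair of columns can share at most one row with both entries 1 (else a 2×2 all-ones block appears), so Σ_i C(r_i, 2) ≤ C(40, 2) = 780. By convexity Σ_i C(r_i, 2) ≥ 20·C(z/20, 2) = z(z − 20)/(2·20), giving z² − 20z − 20·40·39 ≤ 0 and hence z ≤ (1/2)[20 + √(400 + 4·31200)] = (1/2)[20 + √125200] ≈ (1/2)(20 + 353.8361) = 186.9181.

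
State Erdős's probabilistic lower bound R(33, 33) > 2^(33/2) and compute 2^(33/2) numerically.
2^(33/2) = 92681.9; so R(33, 33) > 92681.9

Colour each edge of K_n uniformly at random with red/blue. The expected number of monochromatic K_33 is C(n, 33) · 2 · 2^(−C(33,2)). If C(n, 33) · 2^(1 − C(33,2)) < 1, then with positive probability no monochromatic K_33 exists, so R(33, 33) > n. The standard estimate C(n, 33) ≤ n^33/33! shows this inequality holds whenever n ≤ 2^(33/2) (since 33! · 2^(C(33,2) − 1) > 2^(33^2/2) ≥ n^33). Hence R(33, 33) > 2^(33/2) = 92681.9.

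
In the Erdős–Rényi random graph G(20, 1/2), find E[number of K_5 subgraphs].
E[# K_5] = C(20, 5) · (1/2)^C(5, 2) = 15504 / 2^10 = 969/64 = 15.140625

For each 5-subset S of vertices (there are C(20, 5) = 15504 such S), let X_S = 1 if S induces a K_5 (all C(5, 2) = 10 edges present). Then P(X_S = 1) = (1/2)^10 = 1/1024. By linearity of expectation, E[# K_5] = C(20, 5) · (1/2)^10 = 15504 / 1024 = 969/64 = 15.140625.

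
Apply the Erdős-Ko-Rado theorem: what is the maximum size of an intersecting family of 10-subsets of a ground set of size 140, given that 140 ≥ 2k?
max |F| = C(139, 9) = 40975641739527

Erdős-Ko-Rado (1961): when n ≥ 2k, max |F| = C(n−1, k−1). The bound is attained by the star {A : i ∈ A} for any fixed i ∈ [n]. Here C(140−1, 10−1) = C(139, 9) = 40975641739527.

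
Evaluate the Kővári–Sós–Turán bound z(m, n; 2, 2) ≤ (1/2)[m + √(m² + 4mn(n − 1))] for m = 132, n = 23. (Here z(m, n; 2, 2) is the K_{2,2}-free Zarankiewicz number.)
z(132, 23; 2, 2) ≤ (1/2)[132 + √(132² + 4·132·23·22)] = (1/2)[132 + √284592] = 332.7358

Kővári–Sós–Turán: let r_1, ..., r_132 be the row sums and z = Σ r_i the total number of 1s. Each pair of columns can share at most one row with both entries 1 (else a 2×2 all-ones block appears), so Σ_i C(r_i, 2) ≤ C(23, 2) = 253. By convexity Σ_i C(r_i, 2) ≥ 132·C(z/132, 2) = z(z − 132)/(2·132), giving z² − 132z − 132·23·22 ≤ 0 and hence z ≤ (1/2)[132 + √(17424 + 4·66792)] = (1/2)[132 + √284592] ≈ (1/2)(132 + 533.4716) = 332.7358.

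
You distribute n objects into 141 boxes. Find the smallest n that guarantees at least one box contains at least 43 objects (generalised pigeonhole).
n = (43 − 1)·141 + 1 = 5923

By the generalised pigeonhole principle, to guarantee some box contains ≥ r objects we need more than (r − 1) · k objects total. Threshold: n = (r − 1) · k + 1. With r = 43 and k = 141: n = 42 · 141 + 1 = 5922 + 1 = 5923. For n = 5922 = 42 · 141, we can put exactly 42 objects in every box, avoiding 43 in any single one — so 5923 is tight.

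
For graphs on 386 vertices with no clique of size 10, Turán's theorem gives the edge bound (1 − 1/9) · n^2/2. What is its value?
Turán density bound = (8/9) · 386^2/2 = 595984/9 ≈ 66220.4444

Turán's theorem: ex(n, K_{r+1}) is achieved by the complete r-partite Turán graph T(n, r) with parts as balanced as possible, and is at most (1 − 1/r) · n^2/2. For r = 9, n = 386: the density bound is (8/9) · 148996/2 = 595984/9 ≈ 66220.4444. The integer-valued extremum is e(T(386, 9)) = 66220, which is strictly less than the density bound 595984/9 since 9 ∤ 386 (the parts of T(386, 9) cannot all be equal).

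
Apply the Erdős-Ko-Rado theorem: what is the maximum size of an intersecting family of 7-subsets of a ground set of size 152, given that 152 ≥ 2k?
max |F| = C(151, 6) = 14888600755

The Erdős-Ko-Rado theorem states: for n ≥ 2k, an intersecting family of k-subsets of an n-element set has size at most C(n − 1, k − 1), with equality for 'star' families {A ⊆ [n] : |A| = k, i ∈ A} (fix an element i). For n = 152, k = 7: C(151, 6) = 14888600755.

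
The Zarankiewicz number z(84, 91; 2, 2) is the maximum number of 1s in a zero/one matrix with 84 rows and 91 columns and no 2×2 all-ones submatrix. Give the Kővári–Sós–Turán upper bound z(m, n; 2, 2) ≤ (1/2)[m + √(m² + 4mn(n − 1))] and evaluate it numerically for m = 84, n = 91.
z(84, 91; 2, 2) ≤ (1/2)[84 + √(84² + 4·84·91·90)] = (1/2)[84 + √2758896] = 872.4962

Kővári–Sós–Turán: let r_1, ..., r_84 be the row sums and z = Σ r_i the total number of 1s. Each pair of columns can share at most one row with both entries 1 (else a 2×2 all-ones block appears), so Σ_i C(r_i, 2) ≤ C(91, 2) = 4095. By convexity Σ_i C(r_i, 2) ≥ 84·C(z/84, 2) = z(z − 84)/(2·84), giving z² − 84z − 84·91·90 ≤ 0 and hence z ≤ (1/2)[84 + √(7056 + 4·687960)] = (1/2)[84 + √2758896] ≈ (1/2)(84 + 1660.9925) = 872.4962.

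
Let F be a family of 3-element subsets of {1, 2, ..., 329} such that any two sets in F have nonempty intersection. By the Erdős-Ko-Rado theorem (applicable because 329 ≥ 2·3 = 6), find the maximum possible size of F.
max |F| = C(328, 2) = 53628

The Erdős-Ko-Rado theorem states: for n ≥ 2k, an intersecting family of k-subsets of an n-element set has size at most C(n − 1, k − 1), with equality for 'star' families {A ⊆ [n] : |A| = k, i ∈ A} (fix an element i). For n = 329, k = 3: C(328, 2) = 53628.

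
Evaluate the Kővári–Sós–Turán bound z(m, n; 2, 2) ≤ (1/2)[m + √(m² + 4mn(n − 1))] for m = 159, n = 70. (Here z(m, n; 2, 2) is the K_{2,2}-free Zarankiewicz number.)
z(159, 70; 2, 2) ≤ (1/2)[159 + √(159² + 4·159·70·69)] = (1/2)[159 + √3097161] = 959.4376

Kővári–Sós–Turán: let r_1, ..., r_159 be the row sums and z = Σ r_i the total number of 1s. Each pair of columns can share at most one row with both entries 1 (else a 2×2 all-ones block appears), so Σ_i C(r_i, 2) ≤ C(70, 2) = 2415. By convexity Σ_i C(r_i, 2) ≥ 159·C(z/159, 2) = z(z − 159)/(2·159), giving z² − 159z − 159·70·69 ≤ 0 and hence z ≤ (1/2)[159 + √(25281 + 4·767970)] = (1/2)[159 + √3097161] ≈ (1/2)(159 + 1759.8753) = 959.4376.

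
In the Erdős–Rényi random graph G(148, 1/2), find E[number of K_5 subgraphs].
E[# K_5] = C(148, 5) · (1/2)^C(5, 2) = 552689424 / 2^10 = 34543089/64 = 539735.765625

For each 5-subset S of vertices (there are C(148, 5) = 552689424 such S), let X_S = 1 if S induces a K_5 (all C(5, 2) = 10 edges present). Then P(X_S = 1) = (1/2)^10 = 1/1024. By linearity of expectation, E[# K_5] = C(148, 5) · (1/2)^10 = 552689424 / 1024 = 34543089/64 = 539735.765625.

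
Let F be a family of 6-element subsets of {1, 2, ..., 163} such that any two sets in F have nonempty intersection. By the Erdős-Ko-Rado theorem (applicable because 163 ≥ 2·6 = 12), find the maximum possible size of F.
max |F| = C(162, 5) = 873642672

Erdős-Ko-Rado (1961): when n ≥ 2k, max |F| = C(n−1, k−1). The bound is attained by the star {A : i ∈ A} for any fixed i ∈ [n]. Here C(163−1, 6−1) = C(162, 5) = 873642672.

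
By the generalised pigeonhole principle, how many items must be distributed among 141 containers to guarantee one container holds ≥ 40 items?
n = (40 − 1)·141 + 1 = 5500

By the generalised pigeonhole principle, to guarantee some box contains ≥ r objects we need more than (r − 1) · k objects total. Threshold: n = (r − 1) · k + 1. With r = 40 and k = 141: n = 39 · 141 + 1 = 5499 + 1 = 5500. For n = 5499 = 39 · 141, we can put exactly 39 objects in every box, avoiding 40 in any single one — so 5500 is tight.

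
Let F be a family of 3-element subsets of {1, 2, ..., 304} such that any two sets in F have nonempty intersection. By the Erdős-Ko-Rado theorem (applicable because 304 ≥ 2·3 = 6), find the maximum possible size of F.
max |F| = C(303, 2) = 45753

The Erdős-Ko-Rado theorem states: for n ≥ 2k, an intersecting family of k-subsets of an n-element set has size at most C(n − 1, k − 1), with equality for 'star' families {A ⊆ [n] : |A| = k, i ∈ A} (fix an element i). For n = 304, k = 3: C(303, 2) = 45753.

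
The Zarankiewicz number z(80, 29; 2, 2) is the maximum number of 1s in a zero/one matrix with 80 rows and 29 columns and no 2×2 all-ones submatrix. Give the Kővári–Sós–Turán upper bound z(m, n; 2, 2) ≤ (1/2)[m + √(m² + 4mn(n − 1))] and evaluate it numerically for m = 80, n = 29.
z(80, 29; 2, 2) ≤ (1/2)[80 + √(80² + 4·80·29·28)] = (1/2)[80 + √266240] = 297.9922

Kővári–Sós–Turán: let r_1, ..., r_80 be the row sums and z = Σ r_i the total number of 1s. Each pair of columns can share at most one row with both entries 1 (else a 2×2 all-ones block appears), so Σ_i C(r_i, 2) ≤ C(29, 2) = 406. By convexity Σ_i C(r_i, 2) ≥ 80·C(z/80, 2) = z(z − 80)/(2·80), giving z² − 80z − 80·29·28 ≤ 0 and hence z ≤ (1/2)[80 + √(6400 + 4·64960)] = (1/2)[80 + √266240] ≈ (1/2)(80 + 515.9845) = 297.9922.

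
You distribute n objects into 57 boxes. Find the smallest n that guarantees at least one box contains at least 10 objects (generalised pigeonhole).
n = (10 − 1)·57 + 1 = 514

By the generalised pigeonhole principle, to guarantee some box contains ≥ r objects we need more than (r − 1) · k objects total. Threshold: n = (r − 1) · k + 1. With r = 10 and k = 57: n = 9 · 57 + 1 = 513 + 1 = 514. For n = 513 = 9 · 57, we can put exactly 9 objects in every box, avoiding 10 in any single one — so 514 is tight.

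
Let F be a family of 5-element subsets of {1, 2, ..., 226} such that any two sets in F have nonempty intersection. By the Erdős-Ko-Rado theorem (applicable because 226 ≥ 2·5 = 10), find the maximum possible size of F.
max |F| = C(225, 4) = 103962600

Erdős-Ko-Rado (1961): when n ≥ 2k, max |F| = C(n−1, k−1). The bound is attained by the star {A : i ∈ A} for any fixed i ∈ [n]. Here C(226−1, 5−1) = C(225, 4) = 103962600.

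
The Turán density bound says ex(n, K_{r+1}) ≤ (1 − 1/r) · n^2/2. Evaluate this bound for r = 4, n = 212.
Turán density bound = (3/4) · 212^2/2 = 16854

Turán's theorem: ex(n, K_{r+1}) is achieved by the complete r-partite Turán graph T(n, r) with parts as balanced as possible, and is at most (1 − 1/r) · n^2/2. For r = 4, n = 212: the density bound is (3/4) · 44944/2 = 16854. Since 4 ∣ 212, the Turán graph T(212, 4) has parts of equal size 53, and its edge count e(T(212, 4)) = 16854 attains the density bound exactly.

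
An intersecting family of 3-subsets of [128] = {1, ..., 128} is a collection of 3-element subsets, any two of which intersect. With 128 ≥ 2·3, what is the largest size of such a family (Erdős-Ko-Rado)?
max |F| = C(127, 2) = 8001

The Erdős-Ko-Rado theorem states: for n ≥ 2k, an intersecting family of k-subsets of an n-element set has size at most C(n − 1, k − 1), with equality for 'star' families {A ⊆ [n] : |A| = k, i ∈ A} (fix an element i). For n = 128, k = 3: C(127, 2) = 8001.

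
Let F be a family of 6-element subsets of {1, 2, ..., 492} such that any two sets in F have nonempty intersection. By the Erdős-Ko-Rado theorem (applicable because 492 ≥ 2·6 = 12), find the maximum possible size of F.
max |F| = C(491, 5) = 232998952438

The Erdős-Ko-Rado theorem states: for n ≥ 2k, an intersecting family of k-subsets of an n-element set has size at most C(n − 1, k − 1), with equality for 'star' families {A ⊆ [n] : |A| = k, i ∈ A} (fix an element i). For n = 492, k = 6: C(491, 5) = 232998952438.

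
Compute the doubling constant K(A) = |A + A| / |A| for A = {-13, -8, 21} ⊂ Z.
K = |A + A| / |A| = 6/3 = 2

Enumerate A + A = {a + b : a, b ∈ A}. With |A| = 3, there are |A|^2 = 9 ordered sum pairs; collecting distinct values, A + A = {-26, -21, -16, 8, 13, 42}, so |A + A| = 6. Thus K = 6/3 = 2. For comparison, the minimum possible |A + A| over all 3-element sets is 2·3 − 1 = 5 (so min K = 5/3), attained only by arithmetic progressions.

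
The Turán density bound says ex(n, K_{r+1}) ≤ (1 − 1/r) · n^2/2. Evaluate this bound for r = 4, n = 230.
Turán density bound = (3/4) · 230^2/2 = 39675/2 ≈ 19837.5

Turán's theorem: ex(n, K_{r+1}) is achieved by the complete r-partite Turán graph T(n, r) with parts as balanced as possible, and is at most (1 − 1/r) · n^2/2. For r = 4, n = 230: the density bound is (3/4) · 52900/2 = 39675/2 ≈ 19837.5. The integer-valued extremum is e(T(230, 4)) = 19837, which is strictly less than the density bound 39675/2 since 4 ∤ 230 (the parts of T(230, 4) cannot all be equal).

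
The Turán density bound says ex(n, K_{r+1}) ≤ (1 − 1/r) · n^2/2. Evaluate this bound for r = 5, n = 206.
Turán density bound = (4/5) · 206^2/2 = 84872/5 ≈ 16974.4

Turán's theorem: ex(n, K_{r+1}) is achieved by the complete r-partite Turán graph T(n, r) with parts as balanced as possible, and is at most (1 − 1/r) · n^2/2. For r = 5, n = 206: the density bound is (4/5) · 42436/2 = 84872/5 ≈ 16974.4. The integer-valued extremum is e(T(206, 5)) = 16974, which is strictly less than the density bound 84872/5 since 5 ∤ 206 (the parts of T(206, 5) cannot all be equal).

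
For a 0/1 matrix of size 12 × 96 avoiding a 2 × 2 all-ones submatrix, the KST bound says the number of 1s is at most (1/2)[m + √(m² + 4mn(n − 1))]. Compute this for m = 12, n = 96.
z(12, 96; 2, 2) ≤ (1/2)[12 + √(12² + 4·12·96·95)] = (1/2)[12 + √437904] = 336.8716

Kővári–Sós–Turán: let r_1, ..., r_12 be the row sums and z = Σ r_i the total number of 1s. Each pair of columns can share at most one row with both entries 1 (else a 2×2 all-ones block appears), so Σ_i C(r_i, 2) ≤ C(96, 2) = 4560. By convexity Σ_i C(r_i, 2) ≥ 12·C(z/12, 2) = z(z − 12)/(2·12), giving z² − 12z − 12·96·95 ≤ 0 and hence z ≤ (1/2)[12 + √(144 + 4·109440)] = (1/2)[12 + √437904] ≈ (1/2)(12 + 661.7432) = 336.8716.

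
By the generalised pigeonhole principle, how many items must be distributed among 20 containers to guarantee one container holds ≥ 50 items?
n = (50 − 1)·20 + 1 = 981

By the generalised pigeonhole principle, to guarantee some box contains ≥ r objects we need more than (r − 1) · k objects total. Threshold: n = (r − 1) · k + 1. With r = 50 and k = 20: n = 49 · 20 + 1 = 980 + 1 = 981. For n = 980 = 49 · 20, we can put exactly 49 objects in every box, avoiding 50 in any single one — so 981 is tight.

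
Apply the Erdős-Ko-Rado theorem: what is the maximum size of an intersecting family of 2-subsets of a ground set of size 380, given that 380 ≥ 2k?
max |F| = C(379, 1) = 379

Erdős-Ko-Rado (1961): when n ≥ 2k, max |F| = C(n−1, k−1). The bound is attained by the star {A : i ∈ A} for any fixed i ∈ [n]. Here C(380−1, 2−1) = C(379, 1) = 379.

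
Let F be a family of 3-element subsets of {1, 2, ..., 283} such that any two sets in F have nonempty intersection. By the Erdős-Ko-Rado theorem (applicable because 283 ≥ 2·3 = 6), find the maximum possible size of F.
max |F| = C(282, 2) = 39621

Erdős-Ko-Rado (1961): when n ≥ 2k, max |F| = C(n−1, k−1). The bound is attained by the star {A : i ∈ A} for any fixed i ∈ [n]. Here C(283−1, 3−1) = C(282, 2) = 39621.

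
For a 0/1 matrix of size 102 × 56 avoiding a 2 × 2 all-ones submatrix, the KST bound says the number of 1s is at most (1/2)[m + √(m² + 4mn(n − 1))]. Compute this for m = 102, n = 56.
z(102, 56; 2, 2) ≤ (1/2)[102 + √(102² + 4·102·56·55)] = (1/2)[102 + √1267044] = 613.8152

Kővári–Sós–Turán: let r_1, ..., r_102 be the row sums and z = Σ r_i the total number of 1s. Each pair of columns can share at most one row with both entries 1 (else a 2×2 all-ones block appears), so Σ_i C(r_i, 2) ≤ C(56, 2) = 1540. By convexity Σ_i C(r_i, 2) ≥ 102·C(z/102, 2) = z(z − 102)/(2·102), giving z² − 102z − 102·56·55 ≤ 0 and hence z ≤ (1/2)[102 + √(10404 + 4·314160)] = (1/2)[102 + √1267044] ≈ (1/2)(102 + 1125.6305) = 613.8152.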